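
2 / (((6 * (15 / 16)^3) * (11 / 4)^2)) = 65536 / 1225125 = 0.05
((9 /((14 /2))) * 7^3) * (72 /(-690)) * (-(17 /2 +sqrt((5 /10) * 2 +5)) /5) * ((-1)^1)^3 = -44982 /575 -5292 * sqrt(6) /575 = -100.77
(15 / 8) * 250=1875 / 4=468.75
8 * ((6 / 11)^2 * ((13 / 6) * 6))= 30.94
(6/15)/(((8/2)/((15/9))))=1/6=0.17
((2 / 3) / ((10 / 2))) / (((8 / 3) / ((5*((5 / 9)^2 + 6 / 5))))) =611 / 1620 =0.38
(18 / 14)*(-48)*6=-2592 / 7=-370.29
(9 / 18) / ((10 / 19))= 19 / 20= 0.95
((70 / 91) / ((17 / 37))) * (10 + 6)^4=24248320 / 221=109720.90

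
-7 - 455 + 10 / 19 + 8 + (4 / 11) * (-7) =-95308 / 209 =-456.02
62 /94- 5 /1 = -204 /47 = -4.34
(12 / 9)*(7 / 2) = 14 / 3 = 4.67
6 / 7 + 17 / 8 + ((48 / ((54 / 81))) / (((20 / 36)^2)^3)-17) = 2130504487 / 875000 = 2434.86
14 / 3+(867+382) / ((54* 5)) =2509 / 270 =9.29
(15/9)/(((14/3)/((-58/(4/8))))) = -290/7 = -41.43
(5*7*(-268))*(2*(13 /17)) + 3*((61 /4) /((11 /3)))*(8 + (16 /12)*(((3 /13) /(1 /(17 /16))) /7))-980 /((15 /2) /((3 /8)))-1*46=-3904511563 /272272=-14340.48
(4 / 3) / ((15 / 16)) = 64 / 45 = 1.42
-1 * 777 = -777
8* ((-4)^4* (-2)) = -4096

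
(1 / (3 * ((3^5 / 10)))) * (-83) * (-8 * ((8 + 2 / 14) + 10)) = 843280 / 5103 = 165.25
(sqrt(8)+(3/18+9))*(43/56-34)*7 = -2790.36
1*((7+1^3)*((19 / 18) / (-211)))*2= -152 / 1899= -0.08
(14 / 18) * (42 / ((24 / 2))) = 49 / 18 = 2.72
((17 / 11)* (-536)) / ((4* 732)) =-1139 / 4026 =-0.28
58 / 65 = 0.89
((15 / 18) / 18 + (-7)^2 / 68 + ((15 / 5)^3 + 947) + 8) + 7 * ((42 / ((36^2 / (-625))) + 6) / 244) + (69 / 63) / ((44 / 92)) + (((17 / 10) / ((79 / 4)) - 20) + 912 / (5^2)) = 45473251488391 / 45418111200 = 1001.21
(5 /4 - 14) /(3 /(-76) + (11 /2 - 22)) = 323 /419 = 0.77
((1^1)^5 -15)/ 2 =-7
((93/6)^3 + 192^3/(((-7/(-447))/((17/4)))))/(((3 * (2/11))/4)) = 1183269453971/84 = 14086541118.70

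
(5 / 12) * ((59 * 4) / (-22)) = -295 / 66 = -4.47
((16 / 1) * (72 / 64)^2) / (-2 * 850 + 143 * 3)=-81 / 5084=-0.02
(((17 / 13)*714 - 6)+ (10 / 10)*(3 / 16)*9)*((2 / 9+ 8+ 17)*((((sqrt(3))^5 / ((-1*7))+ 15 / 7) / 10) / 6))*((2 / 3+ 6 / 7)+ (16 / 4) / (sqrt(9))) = 24378665 / 10192 - 14627199*sqrt(3) / 10192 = -93.84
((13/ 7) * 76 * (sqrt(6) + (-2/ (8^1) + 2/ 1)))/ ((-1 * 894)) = -494 * sqrt(6)/ 3129 - 247/ 894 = -0.66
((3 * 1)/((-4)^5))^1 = -3/1024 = -0.00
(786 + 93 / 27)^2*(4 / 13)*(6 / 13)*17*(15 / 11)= 2051706.23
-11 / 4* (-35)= 385 / 4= 96.25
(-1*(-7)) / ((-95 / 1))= -7 / 95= -0.07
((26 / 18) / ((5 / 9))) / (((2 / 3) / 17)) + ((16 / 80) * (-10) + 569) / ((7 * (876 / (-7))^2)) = 28267221 / 426320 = 66.31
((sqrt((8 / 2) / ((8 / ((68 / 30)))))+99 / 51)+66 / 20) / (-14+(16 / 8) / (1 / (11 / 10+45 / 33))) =-9801 / 16966-11 * sqrt(255) / 1497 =-0.70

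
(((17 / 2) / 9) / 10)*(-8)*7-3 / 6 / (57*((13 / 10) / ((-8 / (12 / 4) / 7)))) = -411302 / 77805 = -5.29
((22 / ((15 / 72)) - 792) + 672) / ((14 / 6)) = -216 / 35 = -6.17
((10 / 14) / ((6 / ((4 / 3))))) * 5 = 50 / 63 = 0.79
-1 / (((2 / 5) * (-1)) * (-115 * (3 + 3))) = -1 / 276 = -0.00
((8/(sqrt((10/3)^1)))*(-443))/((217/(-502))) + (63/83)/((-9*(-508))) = 7/42164 + 889544*sqrt(30)/1085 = 4490.54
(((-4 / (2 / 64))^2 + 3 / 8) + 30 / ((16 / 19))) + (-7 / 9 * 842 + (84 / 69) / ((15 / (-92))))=709094 / 45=15757.64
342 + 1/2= 685/2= 342.50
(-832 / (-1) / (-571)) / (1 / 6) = -4992 / 571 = -8.74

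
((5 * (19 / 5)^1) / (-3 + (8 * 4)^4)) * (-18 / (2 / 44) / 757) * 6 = -45144 / 793769761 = -0.00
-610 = -610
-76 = -76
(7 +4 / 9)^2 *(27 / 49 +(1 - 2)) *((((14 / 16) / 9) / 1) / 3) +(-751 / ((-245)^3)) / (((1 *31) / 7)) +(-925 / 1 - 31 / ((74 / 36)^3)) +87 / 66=-294607215130967614241 / 317445034823878500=-928.06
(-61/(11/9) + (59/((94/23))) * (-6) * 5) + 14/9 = -2240134/4653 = -481.44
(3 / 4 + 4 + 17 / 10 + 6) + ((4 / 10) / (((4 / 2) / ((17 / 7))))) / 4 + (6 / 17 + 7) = 2371 / 119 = 19.92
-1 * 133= -133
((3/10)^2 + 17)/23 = 1709/2300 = 0.74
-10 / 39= -0.26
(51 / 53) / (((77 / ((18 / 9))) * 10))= 0.00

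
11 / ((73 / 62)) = 682 / 73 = 9.34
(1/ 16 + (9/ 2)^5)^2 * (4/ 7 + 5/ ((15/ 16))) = 108097638631/ 5376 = 20107447.66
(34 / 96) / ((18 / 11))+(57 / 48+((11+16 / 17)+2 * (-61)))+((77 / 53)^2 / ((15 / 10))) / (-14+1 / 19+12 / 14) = -108.76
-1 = -1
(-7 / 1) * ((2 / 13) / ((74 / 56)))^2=-21952 / 231361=-0.09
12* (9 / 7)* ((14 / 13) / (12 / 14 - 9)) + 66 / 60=-2323 / 2470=-0.94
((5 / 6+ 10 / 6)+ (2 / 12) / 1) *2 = 16 / 3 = 5.33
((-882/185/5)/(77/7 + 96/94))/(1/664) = -27525456/522625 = -52.67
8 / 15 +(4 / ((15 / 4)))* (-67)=-1064 / 15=-70.93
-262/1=-262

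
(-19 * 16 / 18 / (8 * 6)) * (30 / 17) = -95 / 153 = -0.62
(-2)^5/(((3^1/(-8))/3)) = 256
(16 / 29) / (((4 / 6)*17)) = 24 / 493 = 0.05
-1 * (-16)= 16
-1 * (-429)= 429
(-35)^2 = 1225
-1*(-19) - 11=8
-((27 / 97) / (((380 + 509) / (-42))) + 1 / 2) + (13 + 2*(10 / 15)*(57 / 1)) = 2180787 / 24638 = 88.51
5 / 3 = 1.67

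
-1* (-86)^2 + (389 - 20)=-7027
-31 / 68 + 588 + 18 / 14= 280283 / 476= 588.83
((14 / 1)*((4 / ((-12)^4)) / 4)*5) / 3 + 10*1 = 311075 / 31104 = 10.00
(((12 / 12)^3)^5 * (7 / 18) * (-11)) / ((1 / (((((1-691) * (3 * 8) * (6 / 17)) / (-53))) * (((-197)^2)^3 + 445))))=-24844322600701332960 / 901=-27574164928636329.59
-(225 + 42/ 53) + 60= -8787/ 53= -165.79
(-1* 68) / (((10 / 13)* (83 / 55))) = -4862 / 83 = -58.58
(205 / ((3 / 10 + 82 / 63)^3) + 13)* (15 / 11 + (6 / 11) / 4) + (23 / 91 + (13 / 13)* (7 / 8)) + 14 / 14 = 72149473933105 / 747833434712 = 96.48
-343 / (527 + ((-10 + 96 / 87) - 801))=1421 / 1172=1.21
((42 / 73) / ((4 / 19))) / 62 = 399 / 9052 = 0.04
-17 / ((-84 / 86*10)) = 731 / 420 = 1.74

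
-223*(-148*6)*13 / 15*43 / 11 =36898472 / 55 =670881.31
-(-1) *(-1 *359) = -359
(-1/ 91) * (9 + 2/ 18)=-82/ 819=-0.10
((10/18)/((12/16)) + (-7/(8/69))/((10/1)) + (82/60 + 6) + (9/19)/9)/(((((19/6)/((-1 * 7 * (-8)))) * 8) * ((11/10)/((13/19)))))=720629/246924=2.92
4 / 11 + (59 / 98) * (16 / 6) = 1.97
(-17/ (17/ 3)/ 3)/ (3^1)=-1/ 3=-0.33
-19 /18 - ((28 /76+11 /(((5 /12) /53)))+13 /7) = -16787699 /11970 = -1402.48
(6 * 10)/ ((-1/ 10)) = -600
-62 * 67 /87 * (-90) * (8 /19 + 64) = 152534880 /551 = 276832.81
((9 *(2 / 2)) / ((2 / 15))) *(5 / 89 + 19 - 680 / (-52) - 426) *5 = -153800100 / 1157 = -132930.08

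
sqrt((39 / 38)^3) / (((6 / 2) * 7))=13 * sqrt(1482) / 10108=0.05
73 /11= 6.64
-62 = -62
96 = 96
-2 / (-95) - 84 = -7978 / 95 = -83.98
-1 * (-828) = 828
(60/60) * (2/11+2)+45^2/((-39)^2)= 6531/1859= 3.51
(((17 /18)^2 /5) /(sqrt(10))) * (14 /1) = 2023 * sqrt(10) /8100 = 0.79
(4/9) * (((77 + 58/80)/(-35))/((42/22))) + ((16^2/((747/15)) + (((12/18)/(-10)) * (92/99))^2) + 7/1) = 208564320187/17937300150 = 11.63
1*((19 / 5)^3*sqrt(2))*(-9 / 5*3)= -185193*sqrt(2) / 625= -419.04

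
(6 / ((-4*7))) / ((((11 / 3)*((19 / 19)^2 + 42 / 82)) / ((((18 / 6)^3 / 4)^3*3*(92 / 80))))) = -501148863 / 12221440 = -41.01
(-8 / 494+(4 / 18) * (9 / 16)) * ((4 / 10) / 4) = 43 / 3952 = 0.01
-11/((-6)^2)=-11/36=-0.31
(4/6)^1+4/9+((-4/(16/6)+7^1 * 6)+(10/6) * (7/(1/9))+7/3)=2681/18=148.94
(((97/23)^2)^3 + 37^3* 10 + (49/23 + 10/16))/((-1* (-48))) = 606543990106693/56845781376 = 10669.99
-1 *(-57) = 57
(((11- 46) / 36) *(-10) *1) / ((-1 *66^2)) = -0.00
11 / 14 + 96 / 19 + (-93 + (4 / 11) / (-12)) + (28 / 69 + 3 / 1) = -83.79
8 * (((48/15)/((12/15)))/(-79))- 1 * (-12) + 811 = 64985/79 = 822.59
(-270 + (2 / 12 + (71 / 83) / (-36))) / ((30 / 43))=-34672319 / 89640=-386.80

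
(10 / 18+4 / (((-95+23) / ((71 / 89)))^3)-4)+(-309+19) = -19303382559383 / 65782067328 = -293.44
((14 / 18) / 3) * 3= 0.78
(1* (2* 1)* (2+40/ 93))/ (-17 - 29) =-226/ 2139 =-0.11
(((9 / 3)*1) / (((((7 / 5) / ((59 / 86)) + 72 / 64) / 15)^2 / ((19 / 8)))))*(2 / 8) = 2232191250 / 55815841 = 39.99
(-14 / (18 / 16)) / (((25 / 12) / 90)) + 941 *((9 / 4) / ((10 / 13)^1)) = 88593 / 40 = 2214.82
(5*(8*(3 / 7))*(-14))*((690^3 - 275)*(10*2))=-1576841880000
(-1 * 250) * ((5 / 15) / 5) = -50 / 3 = -16.67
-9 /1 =-9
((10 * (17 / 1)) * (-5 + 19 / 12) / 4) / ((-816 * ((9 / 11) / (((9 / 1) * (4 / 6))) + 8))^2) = -24805 / 7529891328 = -0.00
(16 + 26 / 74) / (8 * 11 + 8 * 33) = 55 / 1184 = 0.05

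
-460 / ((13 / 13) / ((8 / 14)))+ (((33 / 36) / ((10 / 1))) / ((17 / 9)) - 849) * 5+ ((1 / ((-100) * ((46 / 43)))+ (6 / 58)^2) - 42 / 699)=-120878522794269 / 26816168050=-4507.67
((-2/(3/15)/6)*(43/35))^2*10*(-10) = -184900/441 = -419.27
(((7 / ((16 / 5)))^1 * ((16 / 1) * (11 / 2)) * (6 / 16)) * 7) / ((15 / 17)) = 9163 / 16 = 572.69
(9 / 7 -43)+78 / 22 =-2939 / 77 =-38.17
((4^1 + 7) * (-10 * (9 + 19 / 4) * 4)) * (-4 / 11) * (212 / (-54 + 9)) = -10364.44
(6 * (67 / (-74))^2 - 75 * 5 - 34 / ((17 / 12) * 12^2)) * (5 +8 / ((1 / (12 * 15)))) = -2197280005 / 4107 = -535008.52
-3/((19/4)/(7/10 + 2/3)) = -82/95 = -0.86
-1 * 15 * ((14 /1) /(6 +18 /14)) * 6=-2940 /17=-172.94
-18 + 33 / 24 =-133 / 8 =-16.62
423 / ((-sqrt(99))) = -141 * sqrt(11) / 11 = -42.51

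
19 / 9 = 2.11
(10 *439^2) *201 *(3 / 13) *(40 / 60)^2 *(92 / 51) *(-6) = -95034579520 / 221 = -430020721.81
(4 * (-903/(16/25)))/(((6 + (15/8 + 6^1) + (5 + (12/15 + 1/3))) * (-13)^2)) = -96750/57967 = -1.67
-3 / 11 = -0.27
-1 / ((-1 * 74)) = 1 / 74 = 0.01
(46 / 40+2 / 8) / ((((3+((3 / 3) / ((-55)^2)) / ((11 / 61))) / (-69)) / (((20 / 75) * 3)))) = -1285746 / 49943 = -25.74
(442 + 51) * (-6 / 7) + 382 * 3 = 5064 / 7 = 723.43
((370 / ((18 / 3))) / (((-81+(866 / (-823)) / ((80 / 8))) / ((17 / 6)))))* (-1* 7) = 90591725 / 6007464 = 15.08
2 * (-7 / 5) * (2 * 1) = -28 / 5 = -5.60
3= 3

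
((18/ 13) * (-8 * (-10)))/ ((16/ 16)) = 1440/ 13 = 110.77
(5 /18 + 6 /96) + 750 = 108049 /144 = 750.34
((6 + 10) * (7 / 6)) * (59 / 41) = 3304 / 123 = 26.86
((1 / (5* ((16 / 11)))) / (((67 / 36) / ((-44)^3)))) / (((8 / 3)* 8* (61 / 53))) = -20951271 / 81740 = -256.32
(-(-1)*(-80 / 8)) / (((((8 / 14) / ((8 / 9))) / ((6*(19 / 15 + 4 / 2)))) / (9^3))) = -222264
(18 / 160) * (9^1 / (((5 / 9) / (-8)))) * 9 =-6561 / 50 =-131.22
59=59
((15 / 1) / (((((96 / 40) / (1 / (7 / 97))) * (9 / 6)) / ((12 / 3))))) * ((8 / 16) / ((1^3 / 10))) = 24250 / 21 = 1154.76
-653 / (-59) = 653 / 59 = 11.07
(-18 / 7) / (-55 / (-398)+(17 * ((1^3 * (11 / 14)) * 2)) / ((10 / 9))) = -17910 / 168421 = -0.11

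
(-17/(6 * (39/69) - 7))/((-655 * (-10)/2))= 391/271825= 0.00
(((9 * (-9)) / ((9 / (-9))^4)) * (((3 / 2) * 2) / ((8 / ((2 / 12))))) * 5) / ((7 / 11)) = -4455 / 112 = -39.78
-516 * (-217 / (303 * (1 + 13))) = 2666 / 101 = 26.40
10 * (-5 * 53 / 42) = -1325 / 21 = -63.10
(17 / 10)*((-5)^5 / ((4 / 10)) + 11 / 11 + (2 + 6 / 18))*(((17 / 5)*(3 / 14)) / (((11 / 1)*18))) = -2708219 / 55440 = -48.85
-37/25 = -1.48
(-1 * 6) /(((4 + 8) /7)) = -7 /2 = -3.50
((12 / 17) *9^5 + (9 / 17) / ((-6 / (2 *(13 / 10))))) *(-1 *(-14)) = 583539.85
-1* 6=-6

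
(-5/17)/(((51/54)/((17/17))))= -90/289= -0.31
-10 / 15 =-2 / 3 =-0.67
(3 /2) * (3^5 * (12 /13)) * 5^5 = 1051442.31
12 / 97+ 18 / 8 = 2.37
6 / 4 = 3 / 2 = 1.50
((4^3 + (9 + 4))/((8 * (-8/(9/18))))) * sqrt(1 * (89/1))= -77 * sqrt(89)/128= -5.68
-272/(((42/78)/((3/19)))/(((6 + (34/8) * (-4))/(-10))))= -58344/665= -87.74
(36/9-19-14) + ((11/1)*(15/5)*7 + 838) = 1040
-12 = -12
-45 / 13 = -3.46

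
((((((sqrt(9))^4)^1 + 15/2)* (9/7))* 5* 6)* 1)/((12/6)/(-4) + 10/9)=430110/77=5585.84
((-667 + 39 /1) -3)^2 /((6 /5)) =1990805 /6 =331800.83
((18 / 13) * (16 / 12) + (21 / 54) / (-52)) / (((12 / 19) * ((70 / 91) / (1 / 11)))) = 32699 / 95040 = 0.34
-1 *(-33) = 33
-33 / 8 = -4.12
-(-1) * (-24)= -24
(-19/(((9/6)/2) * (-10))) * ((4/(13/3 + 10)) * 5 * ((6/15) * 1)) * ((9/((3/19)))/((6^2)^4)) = 361/7523280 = 0.00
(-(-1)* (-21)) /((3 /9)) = -63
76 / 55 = 1.38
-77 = -77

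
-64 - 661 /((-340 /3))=-58.17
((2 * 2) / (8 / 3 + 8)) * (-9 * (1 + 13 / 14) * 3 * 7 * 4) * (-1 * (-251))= -548937 / 4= -137234.25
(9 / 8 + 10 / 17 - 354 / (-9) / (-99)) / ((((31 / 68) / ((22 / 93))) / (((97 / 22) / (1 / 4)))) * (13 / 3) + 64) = 10311682 / 505217493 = 0.02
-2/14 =-1/7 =-0.14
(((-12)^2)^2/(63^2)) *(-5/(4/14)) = -640/7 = -91.43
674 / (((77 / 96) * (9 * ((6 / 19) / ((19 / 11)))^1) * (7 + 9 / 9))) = 486628 / 7623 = 63.84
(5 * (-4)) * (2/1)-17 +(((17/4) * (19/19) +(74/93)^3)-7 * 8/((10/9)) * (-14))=10510593829/16087140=653.35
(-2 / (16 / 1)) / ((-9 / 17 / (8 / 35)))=17 / 315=0.05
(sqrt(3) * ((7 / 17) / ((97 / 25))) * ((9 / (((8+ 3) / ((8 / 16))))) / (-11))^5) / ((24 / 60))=-51667875 * sqrt(3) / 2737332042691136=-0.00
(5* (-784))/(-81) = 3920/81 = 48.40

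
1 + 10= 11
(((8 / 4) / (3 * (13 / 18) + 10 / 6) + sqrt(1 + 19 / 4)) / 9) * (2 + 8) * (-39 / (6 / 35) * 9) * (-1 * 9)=245700 / 23 + 20475 * sqrt(23) / 2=59779.93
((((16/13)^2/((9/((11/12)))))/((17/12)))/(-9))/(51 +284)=-2816/77958855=-0.00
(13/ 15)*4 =52/ 15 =3.47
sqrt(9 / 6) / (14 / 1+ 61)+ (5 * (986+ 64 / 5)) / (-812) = -2497 / 406+ sqrt(6) / 150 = -6.13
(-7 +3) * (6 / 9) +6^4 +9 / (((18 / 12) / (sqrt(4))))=3916 / 3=1305.33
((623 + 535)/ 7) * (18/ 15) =6948/ 35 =198.51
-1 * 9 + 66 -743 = -686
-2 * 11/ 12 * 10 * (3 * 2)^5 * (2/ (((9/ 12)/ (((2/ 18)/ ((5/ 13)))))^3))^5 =-619074330018002266470326730752/ 222613503278630288104248046875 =-2.78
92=92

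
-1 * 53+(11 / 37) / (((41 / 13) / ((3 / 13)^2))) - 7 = -1183161 / 19721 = -59.99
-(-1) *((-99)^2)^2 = 96059601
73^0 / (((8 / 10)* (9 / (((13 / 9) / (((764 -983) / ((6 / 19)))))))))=-65 / 224694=-0.00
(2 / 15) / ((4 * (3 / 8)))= 4 / 45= 0.09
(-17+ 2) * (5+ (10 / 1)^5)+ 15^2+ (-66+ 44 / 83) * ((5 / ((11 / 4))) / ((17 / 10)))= -2116387150 / 1411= -1499920.02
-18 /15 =-6 /5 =-1.20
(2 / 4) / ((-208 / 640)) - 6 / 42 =-153 / 91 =-1.68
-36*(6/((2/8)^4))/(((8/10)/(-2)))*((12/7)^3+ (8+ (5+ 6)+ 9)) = 1566535680/343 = 4567159.42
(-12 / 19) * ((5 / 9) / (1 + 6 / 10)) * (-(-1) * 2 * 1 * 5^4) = -15625 / 57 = -274.12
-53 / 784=-0.07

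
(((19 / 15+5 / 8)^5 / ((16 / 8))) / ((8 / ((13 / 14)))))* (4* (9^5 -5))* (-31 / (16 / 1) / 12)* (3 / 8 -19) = 534239974221844429669 / 535088332800000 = 998414.54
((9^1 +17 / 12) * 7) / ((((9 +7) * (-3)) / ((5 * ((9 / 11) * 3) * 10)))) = -65625 / 352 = -186.43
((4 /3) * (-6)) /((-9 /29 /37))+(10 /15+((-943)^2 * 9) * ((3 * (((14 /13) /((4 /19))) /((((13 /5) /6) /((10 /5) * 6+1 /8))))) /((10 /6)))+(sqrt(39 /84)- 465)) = sqrt(91) /14+25089710305823 /12168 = 2061942004.78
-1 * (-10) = 10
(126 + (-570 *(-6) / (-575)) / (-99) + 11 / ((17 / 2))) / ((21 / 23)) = 2738752 / 19635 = 139.48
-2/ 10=-0.20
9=9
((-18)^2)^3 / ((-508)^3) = -531441 / 2048383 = -0.26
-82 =-82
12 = 12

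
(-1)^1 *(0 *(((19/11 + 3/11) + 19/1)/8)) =0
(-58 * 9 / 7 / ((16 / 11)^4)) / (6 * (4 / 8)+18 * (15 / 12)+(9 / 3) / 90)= -57319515 / 87851008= -0.65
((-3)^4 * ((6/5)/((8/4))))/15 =3.24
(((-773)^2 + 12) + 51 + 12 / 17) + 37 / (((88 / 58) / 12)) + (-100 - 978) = 111602973 / 187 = 596807.34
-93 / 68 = -1.37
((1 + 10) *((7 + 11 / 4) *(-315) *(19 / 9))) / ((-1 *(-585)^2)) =1463 / 7020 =0.21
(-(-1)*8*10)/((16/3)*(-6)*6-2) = -40/97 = -0.41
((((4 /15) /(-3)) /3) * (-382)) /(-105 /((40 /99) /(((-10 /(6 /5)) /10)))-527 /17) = 24448 /400815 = 0.06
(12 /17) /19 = 12 /323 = 0.04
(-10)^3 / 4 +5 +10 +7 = -228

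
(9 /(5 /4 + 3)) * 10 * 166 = 59760 /17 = 3515.29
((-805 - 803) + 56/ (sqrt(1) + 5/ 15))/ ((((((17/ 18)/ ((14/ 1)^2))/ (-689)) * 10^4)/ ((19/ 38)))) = 237913767/ 21250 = 11195.94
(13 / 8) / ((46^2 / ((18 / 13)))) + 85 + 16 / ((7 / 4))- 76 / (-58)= 164008755 / 1718192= 95.45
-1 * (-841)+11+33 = 885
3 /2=1.50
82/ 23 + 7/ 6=653/ 138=4.73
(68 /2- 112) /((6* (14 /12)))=-78 /7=-11.14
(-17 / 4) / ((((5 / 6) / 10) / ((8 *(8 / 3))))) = -1088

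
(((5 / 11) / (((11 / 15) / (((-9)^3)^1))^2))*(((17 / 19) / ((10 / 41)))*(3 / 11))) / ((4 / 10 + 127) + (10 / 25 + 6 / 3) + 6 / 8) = 2500297044750 / 726325369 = 3442.39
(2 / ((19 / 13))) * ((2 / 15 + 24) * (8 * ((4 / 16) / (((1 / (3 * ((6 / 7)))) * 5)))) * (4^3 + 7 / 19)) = 138130512 / 63175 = 2186.47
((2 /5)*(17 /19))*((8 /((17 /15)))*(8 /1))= 384 /19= 20.21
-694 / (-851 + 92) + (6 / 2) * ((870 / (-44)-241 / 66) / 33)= -10145 / 8349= -1.22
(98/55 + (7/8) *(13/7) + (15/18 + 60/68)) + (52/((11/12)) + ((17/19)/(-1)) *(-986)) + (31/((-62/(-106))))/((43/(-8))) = 17127134053/18333480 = 934.20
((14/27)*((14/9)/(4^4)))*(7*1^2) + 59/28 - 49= -5102543/108864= -46.87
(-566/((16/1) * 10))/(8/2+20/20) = -283/400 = -0.71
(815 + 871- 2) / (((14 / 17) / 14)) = 28628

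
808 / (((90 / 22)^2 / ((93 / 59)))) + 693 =30629533 / 39825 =769.10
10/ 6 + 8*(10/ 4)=65/ 3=21.67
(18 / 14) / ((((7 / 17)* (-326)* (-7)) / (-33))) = -5049 / 111818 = -0.05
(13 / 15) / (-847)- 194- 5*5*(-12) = 1346717 / 12705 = 106.00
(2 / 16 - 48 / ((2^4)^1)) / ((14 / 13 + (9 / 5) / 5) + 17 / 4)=-7475 / 14786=-0.51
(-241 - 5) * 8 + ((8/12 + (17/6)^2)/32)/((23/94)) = -1966.89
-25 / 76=-0.33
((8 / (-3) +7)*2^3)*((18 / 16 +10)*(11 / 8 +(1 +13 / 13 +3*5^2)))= 241813 / 8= 30226.62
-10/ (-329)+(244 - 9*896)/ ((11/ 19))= -48882710/ 3619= -13507.24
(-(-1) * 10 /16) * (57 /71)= 285 /568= 0.50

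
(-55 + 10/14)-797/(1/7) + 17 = -39314/7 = -5616.29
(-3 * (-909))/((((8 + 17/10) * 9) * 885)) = 202/5723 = 0.04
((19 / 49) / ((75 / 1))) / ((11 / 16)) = 304 / 40425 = 0.01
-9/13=-0.69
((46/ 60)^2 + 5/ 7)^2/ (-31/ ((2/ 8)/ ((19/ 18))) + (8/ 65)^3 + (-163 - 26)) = -147834392173/ 27893806259760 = -0.01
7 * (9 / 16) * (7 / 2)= 441 / 32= 13.78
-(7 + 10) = -17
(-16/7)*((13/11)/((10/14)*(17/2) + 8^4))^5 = -456434940416/100605030277646751937056454599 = -0.00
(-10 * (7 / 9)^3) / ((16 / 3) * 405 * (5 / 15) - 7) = -3430 / 519777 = -0.01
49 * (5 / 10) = 49 / 2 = 24.50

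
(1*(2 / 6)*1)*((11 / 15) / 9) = 11 / 405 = 0.03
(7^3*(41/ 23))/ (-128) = -14063/ 2944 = -4.78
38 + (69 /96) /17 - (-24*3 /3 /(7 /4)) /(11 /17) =2481323 /41888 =59.24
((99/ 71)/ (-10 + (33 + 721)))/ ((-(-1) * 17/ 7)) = 231/ 299336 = 0.00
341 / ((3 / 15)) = 1705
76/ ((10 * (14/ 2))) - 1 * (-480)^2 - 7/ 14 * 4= -8064032/ 35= -230400.91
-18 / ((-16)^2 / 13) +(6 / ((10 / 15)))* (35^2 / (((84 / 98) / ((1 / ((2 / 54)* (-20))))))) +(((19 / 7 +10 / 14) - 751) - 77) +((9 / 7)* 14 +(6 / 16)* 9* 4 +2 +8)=-16260931 / 896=-18148.36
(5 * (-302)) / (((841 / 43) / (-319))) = 714230 / 29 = 24628.62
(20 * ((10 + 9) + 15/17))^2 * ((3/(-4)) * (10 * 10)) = -3427320000/289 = -11859238.75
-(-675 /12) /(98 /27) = 6075 /392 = 15.50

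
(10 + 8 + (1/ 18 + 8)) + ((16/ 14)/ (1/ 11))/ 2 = 4075/ 126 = 32.34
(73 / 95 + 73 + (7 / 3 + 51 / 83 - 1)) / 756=1791067 / 17883180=0.10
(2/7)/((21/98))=4/3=1.33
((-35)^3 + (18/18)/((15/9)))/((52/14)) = -750302/65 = -11543.11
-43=-43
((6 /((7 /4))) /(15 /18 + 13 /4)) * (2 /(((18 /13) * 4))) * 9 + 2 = 1622 /343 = 4.73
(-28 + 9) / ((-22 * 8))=0.11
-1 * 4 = -4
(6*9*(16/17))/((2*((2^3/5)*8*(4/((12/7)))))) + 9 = 4689/476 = 9.85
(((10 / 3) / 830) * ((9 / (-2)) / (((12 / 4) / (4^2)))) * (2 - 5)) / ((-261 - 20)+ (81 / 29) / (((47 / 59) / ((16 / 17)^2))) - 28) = -3151256 / 3333662879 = -0.00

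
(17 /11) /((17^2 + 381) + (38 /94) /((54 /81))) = 1598 /693407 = 0.00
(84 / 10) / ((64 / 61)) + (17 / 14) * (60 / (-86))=344781 / 48160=7.16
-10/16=-5/8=-0.62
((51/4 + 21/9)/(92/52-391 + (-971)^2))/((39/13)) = 2353/441067428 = 0.00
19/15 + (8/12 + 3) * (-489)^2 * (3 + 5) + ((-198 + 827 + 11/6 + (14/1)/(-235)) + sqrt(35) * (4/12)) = 7014850.01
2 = 2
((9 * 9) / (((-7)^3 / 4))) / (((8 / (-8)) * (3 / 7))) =108 / 49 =2.20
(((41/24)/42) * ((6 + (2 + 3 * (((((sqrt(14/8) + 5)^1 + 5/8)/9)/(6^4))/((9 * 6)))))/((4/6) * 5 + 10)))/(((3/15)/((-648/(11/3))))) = -5564807/258048 - 41 * sqrt(7)/6386688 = -21.57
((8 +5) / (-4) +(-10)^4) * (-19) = -759753 / 4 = -189938.25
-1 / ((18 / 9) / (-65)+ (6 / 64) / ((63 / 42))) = -1040 / 33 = -31.52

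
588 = 588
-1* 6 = -6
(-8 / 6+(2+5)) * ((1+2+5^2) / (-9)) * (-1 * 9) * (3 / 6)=238 / 3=79.33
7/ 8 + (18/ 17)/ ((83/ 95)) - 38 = -405387/ 11288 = -35.91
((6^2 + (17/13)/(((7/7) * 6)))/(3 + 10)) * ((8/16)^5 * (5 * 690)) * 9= 14619375/5408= 2703.29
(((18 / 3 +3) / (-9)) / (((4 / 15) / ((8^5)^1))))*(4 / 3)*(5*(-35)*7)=200704000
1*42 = 42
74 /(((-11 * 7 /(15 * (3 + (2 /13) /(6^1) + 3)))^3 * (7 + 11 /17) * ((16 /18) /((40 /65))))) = -1836693759375 /169507507169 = -10.84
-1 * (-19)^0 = -1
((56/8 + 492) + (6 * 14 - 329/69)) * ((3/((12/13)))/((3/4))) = 518674/207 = 2505.67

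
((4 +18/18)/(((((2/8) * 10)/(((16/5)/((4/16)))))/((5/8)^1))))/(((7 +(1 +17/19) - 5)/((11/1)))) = 1672/37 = 45.19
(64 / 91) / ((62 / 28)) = 128 / 403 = 0.32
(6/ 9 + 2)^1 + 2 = 14/ 3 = 4.67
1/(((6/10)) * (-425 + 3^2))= -5/1248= -0.00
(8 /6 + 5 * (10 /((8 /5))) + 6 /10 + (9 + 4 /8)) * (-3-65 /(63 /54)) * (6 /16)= -1052571 /1120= -939.80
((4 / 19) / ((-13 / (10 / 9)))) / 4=-0.00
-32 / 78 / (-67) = 16 / 2613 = 0.01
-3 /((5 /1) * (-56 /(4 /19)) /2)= 3 /665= 0.00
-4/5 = -0.80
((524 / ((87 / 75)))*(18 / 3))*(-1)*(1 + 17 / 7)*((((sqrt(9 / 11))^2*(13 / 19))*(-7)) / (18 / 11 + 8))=110354400 / 29203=3778.87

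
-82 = -82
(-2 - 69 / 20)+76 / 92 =-2127 / 460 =-4.62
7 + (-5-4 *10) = -38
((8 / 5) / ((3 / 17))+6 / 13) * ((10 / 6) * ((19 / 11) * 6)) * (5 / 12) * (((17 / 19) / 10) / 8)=15793 / 20592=0.77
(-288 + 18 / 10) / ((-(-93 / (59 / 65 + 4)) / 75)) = -456489 / 403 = -1132.73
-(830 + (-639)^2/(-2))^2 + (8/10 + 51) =-41343292178.45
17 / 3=5.67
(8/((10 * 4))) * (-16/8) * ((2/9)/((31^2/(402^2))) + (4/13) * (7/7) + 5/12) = -1142173/74958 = -15.24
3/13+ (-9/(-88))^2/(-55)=1276707/5536960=0.23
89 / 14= 6.36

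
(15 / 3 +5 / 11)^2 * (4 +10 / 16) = 16650 / 121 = 137.60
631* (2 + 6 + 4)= 7572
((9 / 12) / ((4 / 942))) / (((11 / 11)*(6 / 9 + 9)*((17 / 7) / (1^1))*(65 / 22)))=2.55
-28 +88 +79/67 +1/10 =41057/670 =61.28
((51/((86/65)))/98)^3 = 36429280875/598650818752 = 0.06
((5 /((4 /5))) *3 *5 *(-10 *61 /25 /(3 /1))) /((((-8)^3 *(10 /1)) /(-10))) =-1525 /1024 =-1.49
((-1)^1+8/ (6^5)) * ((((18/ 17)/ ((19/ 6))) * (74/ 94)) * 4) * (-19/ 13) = 143708/ 93483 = 1.54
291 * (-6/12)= -291/2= -145.50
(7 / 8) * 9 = 63 / 8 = 7.88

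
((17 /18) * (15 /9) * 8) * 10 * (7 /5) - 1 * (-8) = 4976 /27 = 184.30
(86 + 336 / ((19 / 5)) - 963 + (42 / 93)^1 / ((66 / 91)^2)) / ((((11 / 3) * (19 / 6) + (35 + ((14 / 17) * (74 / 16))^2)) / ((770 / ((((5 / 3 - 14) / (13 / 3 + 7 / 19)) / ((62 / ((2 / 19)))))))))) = 43829440831731520 / 19668862301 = 2228366.86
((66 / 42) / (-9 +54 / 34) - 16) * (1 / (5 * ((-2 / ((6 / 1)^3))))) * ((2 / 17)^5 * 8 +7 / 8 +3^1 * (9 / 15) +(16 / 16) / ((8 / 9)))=2314598834022 / 1739324825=1330.75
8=8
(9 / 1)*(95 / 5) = 171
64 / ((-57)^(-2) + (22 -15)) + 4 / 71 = 1856804 / 201853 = 9.20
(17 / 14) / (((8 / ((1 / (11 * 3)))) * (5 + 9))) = 17 / 51744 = 0.00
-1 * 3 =-3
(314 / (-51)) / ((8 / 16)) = -628 / 51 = -12.31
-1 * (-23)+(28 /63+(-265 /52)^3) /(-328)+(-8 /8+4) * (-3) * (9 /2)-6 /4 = -18.60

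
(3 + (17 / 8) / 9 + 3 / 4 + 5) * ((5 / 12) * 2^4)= 3235 / 54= 59.91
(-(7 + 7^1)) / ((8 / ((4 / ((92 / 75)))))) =-525 / 92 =-5.71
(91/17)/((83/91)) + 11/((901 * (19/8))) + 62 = 96440645/1420877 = 67.87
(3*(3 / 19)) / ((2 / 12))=54 / 19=2.84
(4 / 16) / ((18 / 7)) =7 / 72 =0.10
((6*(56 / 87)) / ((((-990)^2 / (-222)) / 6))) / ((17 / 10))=-8288 / 2684385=-0.00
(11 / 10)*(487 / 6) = 5357 / 60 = 89.28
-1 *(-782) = 782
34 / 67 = 0.51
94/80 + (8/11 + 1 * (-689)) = -302323/440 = -687.10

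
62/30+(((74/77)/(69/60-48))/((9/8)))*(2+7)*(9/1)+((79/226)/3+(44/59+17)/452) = 7171996409/9620347660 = 0.75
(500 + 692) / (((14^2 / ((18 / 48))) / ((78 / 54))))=1937 / 588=3.29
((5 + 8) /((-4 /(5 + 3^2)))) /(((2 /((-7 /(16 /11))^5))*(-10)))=-246317358287 /41943040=-5872.66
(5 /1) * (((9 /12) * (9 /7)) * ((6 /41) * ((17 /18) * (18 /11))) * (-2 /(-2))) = 6885 /6314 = 1.09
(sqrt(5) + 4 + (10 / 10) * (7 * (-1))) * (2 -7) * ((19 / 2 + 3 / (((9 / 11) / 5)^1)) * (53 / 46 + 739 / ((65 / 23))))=131146269 / 1196 -43715423 * sqrt(5) / 1196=27922.75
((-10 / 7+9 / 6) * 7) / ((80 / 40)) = 0.25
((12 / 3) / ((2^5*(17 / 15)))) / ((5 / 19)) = 0.42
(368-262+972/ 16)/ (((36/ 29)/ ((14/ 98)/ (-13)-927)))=-815868397/ 6552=-124522.04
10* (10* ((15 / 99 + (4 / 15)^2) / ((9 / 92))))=202768 / 891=227.57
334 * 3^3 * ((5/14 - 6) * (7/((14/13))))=-4630743/14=-330767.36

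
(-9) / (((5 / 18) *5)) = -162 / 25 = -6.48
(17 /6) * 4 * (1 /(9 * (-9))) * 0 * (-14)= 0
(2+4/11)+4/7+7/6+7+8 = 8825/462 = 19.10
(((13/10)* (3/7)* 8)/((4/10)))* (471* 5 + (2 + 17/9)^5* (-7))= -5943410980/137781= -43136.65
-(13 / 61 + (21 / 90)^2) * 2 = -0.54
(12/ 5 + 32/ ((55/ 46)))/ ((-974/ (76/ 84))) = -15238/ 562485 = -0.03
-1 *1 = -1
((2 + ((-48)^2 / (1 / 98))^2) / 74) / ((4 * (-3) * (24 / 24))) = -25491013633 / 444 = -57412192.87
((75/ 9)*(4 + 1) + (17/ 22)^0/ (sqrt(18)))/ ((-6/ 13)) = -1625/ 18 - 13*sqrt(2)/ 36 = -90.79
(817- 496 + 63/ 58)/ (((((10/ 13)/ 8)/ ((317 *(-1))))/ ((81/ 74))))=-6235736481/ 5365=-1162299.44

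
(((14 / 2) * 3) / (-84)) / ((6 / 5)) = -5 / 24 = -0.21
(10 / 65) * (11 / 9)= 22 / 117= 0.19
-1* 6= -6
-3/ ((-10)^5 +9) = 3/ 99991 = 0.00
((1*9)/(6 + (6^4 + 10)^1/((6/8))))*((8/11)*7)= 0.03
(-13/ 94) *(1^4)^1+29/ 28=1181/ 1316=0.90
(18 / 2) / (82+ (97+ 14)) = 9 / 193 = 0.05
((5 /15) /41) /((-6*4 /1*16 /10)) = -5 /23616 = -0.00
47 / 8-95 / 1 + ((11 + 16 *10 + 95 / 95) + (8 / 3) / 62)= 61691 / 744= 82.92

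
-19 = -19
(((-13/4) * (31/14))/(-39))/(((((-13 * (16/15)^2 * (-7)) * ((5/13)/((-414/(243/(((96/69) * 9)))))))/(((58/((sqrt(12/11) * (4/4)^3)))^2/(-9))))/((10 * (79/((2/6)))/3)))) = 566392475/21168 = 26757.01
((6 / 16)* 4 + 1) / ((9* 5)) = 0.06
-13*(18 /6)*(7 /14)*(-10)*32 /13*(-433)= -207840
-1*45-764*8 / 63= -8947 / 63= -142.02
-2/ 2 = -1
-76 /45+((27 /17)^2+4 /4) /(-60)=-9091 /5202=-1.75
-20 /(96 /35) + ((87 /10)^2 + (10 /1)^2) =101039 /600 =168.40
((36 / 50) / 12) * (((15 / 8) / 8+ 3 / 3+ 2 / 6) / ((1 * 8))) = 301 / 25600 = 0.01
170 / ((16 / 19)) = 1615 / 8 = 201.88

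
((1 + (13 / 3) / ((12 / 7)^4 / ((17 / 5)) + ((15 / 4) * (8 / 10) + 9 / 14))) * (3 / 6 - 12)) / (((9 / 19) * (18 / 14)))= -7878347435 / 245304126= -32.12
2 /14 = 1 /7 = 0.14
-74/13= -5.69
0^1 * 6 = 0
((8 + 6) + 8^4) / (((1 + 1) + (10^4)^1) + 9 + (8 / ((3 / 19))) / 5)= 61650 / 150317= 0.41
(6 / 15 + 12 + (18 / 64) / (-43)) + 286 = 2052947 / 6880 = 298.39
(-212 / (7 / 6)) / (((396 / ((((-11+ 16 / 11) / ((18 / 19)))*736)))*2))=1852880 / 1089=1701.45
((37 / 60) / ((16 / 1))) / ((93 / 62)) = 37 / 1440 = 0.03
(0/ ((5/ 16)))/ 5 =0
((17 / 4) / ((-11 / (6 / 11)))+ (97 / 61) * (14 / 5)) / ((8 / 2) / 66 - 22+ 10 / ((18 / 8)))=-0.24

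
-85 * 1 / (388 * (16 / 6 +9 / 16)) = -204 / 3007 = -0.07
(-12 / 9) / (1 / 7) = -28 / 3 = -9.33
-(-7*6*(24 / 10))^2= -254016 / 25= -10160.64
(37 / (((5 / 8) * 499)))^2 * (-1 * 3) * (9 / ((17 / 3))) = -7096896 / 105825425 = -0.07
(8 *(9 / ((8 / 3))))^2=729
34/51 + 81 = 245/3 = 81.67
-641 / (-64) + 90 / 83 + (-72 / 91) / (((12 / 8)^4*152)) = 917438251 / 82660032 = 11.10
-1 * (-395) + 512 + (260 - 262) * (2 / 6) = 2719 / 3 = 906.33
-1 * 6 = -6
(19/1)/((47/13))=247/47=5.26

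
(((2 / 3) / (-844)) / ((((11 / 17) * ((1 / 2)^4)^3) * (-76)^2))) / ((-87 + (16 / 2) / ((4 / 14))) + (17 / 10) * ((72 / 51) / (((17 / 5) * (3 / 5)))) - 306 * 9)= 36992 / 120154649043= 0.00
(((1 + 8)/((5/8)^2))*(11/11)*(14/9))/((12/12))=896/25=35.84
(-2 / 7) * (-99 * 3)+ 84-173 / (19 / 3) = 18825 / 133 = 141.54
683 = 683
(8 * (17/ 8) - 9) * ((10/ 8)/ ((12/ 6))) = 5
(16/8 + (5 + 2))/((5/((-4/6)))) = -6/5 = -1.20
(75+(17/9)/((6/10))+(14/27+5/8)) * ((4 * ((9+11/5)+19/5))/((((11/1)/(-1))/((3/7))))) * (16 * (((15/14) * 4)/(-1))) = 622800/49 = 12710.20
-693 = -693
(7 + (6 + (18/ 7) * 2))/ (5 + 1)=127/ 42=3.02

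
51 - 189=-138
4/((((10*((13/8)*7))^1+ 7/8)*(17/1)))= 32/15589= 0.00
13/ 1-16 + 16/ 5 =1/ 5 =0.20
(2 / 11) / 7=2 / 77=0.03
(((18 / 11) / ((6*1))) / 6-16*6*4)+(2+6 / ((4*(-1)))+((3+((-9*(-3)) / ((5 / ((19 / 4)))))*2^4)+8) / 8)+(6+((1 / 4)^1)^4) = -4572841 / 14080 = -324.78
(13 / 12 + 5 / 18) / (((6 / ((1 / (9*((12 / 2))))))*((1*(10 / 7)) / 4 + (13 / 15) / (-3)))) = 1715 / 27864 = 0.06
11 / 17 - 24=-397 / 17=-23.35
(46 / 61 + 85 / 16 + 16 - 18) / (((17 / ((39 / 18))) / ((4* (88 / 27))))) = 7007 / 1037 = 6.76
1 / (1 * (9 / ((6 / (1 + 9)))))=1 / 15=0.07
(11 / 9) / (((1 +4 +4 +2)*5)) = 1 / 45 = 0.02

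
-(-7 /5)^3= 343 /125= 2.74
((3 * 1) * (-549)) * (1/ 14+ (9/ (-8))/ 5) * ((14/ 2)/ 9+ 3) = 133773/ 140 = 955.52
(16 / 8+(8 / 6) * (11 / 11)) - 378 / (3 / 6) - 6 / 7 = -15824 / 21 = -753.52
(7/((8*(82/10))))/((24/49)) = 1715/7872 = 0.22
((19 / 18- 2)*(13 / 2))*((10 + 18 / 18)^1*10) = -12155 / 18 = -675.28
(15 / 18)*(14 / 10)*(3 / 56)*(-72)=-4.50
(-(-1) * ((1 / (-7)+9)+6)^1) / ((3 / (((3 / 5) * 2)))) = 208 / 35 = 5.94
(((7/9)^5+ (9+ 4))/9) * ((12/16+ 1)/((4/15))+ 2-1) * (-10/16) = -118647155/17006112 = -6.98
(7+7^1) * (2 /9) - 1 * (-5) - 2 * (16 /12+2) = 13 /9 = 1.44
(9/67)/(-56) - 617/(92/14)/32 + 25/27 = -37477009/18639936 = -2.01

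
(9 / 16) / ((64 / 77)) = 693 / 1024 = 0.68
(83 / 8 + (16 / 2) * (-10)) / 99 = -557 / 792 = -0.70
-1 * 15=-15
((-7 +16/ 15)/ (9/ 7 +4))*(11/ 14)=-979/ 1110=-0.88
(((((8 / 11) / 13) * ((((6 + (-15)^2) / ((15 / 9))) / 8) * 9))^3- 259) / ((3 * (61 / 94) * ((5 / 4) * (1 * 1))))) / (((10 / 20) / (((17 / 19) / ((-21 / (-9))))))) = 203003323456 / 1591451875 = 127.56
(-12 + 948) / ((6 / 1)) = 156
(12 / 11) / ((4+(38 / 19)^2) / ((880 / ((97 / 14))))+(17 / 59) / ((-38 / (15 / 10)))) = 941640 / 44551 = 21.14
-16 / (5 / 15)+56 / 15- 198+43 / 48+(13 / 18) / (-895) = -31107977 / 128880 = -241.37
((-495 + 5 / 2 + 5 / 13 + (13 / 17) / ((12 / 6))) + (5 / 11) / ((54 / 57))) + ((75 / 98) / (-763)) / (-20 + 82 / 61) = -914588462798729 / 1861745633748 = -491.25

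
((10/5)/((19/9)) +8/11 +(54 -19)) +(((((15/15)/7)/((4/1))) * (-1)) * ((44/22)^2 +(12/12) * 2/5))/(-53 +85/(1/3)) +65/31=3551896731/91613060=38.77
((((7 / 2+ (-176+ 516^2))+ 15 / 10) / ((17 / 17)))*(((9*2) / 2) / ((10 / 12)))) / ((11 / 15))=43105770 / 11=3918706.36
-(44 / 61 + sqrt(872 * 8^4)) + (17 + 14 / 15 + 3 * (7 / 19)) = 318446 / 17385 - 128 * sqrt(218) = -1871.58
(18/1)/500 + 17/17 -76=-18741/250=-74.96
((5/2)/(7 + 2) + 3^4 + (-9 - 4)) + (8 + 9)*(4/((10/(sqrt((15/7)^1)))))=34*sqrt(105)/35 + 1229/18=78.23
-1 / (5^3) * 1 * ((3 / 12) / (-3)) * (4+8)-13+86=9126 / 125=73.01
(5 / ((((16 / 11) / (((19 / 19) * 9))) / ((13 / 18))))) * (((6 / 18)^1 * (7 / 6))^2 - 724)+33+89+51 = -165893141 / 10368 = -16000.50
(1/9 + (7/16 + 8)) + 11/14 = 9409/1008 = 9.33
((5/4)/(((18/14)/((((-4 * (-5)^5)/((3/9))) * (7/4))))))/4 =765625/48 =15950.52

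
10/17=0.59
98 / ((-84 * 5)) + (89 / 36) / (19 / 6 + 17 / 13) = 557 / 1745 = 0.32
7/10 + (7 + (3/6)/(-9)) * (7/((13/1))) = 2597/585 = 4.44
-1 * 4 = -4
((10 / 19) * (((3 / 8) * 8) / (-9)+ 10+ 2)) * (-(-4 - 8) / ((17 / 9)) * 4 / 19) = 50400 / 6137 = 8.21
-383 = -383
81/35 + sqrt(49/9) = 488/105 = 4.65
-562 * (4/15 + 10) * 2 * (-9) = 103857.60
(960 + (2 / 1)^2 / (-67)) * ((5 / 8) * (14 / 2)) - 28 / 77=6189879 / 1474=4199.38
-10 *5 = -50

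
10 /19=0.53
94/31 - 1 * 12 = -278/31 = -8.97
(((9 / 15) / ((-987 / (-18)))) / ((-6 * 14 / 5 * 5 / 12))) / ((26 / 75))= -135 / 29939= -0.00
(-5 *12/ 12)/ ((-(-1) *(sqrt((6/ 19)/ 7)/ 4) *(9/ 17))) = -170 *sqrt(798)/ 27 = -177.86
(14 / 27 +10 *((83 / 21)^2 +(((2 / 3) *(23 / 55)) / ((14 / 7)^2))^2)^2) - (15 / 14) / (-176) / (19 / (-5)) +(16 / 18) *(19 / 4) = 2446.51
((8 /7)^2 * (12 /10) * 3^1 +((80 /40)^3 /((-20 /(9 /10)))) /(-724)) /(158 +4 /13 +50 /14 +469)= 54218853 /7273847000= 0.01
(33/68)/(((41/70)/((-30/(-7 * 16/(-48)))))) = -7425/697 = -10.65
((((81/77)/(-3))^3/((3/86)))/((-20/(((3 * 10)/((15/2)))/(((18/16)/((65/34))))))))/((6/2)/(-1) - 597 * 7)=-543348/5409459517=-0.00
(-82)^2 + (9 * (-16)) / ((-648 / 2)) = 60520 / 9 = 6724.44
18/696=3/116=0.03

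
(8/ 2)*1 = 4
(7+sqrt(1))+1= 9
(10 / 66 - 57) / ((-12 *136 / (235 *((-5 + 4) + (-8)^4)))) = 50147825 / 1496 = 33521.27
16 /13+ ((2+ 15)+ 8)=341 /13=26.23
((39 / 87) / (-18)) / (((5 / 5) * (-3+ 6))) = -13 / 1566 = -0.01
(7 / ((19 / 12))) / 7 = 12 / 19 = 0.63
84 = 84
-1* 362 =-362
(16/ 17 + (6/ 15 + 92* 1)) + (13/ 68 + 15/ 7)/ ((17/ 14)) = 275311/ 2890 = 95.26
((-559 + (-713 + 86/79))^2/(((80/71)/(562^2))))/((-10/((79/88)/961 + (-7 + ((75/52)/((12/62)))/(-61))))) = 3373649022650606331613913/10463414704600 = 322423330996.09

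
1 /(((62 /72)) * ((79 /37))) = 1332 /2449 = 0.54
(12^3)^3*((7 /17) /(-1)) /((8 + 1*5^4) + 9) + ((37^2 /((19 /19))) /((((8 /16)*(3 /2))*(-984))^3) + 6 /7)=-16937332645443969445 /5117994614376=-3309368.99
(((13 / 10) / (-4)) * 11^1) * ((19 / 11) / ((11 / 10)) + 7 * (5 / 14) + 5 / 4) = -6695 / 352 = -19.02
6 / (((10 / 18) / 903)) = 48762 / 5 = 9752.40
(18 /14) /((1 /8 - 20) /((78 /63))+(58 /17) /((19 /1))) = -604656 /7465031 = -0.08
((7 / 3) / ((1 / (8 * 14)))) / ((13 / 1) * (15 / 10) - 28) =-30.75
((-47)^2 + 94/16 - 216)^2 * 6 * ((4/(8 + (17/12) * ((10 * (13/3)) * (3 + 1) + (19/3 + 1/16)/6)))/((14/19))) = 3148327141272/6170549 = 510218.32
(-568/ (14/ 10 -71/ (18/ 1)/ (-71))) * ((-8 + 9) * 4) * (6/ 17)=-550.91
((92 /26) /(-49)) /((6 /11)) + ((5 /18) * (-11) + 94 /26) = 377 /882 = 0.43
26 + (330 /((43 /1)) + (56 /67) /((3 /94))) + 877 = 936.86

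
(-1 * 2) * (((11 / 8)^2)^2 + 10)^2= -3091471201 / 8388608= -368.53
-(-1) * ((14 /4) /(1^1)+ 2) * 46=253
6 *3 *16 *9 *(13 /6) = 5616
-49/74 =-0.66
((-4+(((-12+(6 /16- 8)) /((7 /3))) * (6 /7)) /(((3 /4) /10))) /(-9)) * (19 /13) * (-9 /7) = -93214 /4459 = -20.90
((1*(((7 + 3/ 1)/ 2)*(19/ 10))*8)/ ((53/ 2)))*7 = 1064/ 53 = 20.08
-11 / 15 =-0.73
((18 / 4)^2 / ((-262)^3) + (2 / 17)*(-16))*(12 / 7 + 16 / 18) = -94383909001 / 19261643688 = -4.90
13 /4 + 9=12.25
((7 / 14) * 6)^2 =9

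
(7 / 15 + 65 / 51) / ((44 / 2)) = 74 / 935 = 0.08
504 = 504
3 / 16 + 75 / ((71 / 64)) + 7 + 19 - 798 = -799979 / 1136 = -704.21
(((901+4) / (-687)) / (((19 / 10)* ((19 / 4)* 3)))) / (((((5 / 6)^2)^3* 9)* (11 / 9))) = -7506432 / 568349375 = -0.01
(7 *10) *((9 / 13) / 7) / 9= 10 / 13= 0.77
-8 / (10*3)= -4 / 15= -0.27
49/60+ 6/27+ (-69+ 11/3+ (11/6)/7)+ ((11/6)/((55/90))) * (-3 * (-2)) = -46.03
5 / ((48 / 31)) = 155 / 48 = 3.23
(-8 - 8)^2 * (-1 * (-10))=2560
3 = 3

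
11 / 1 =11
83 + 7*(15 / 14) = 181 / 2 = 90.50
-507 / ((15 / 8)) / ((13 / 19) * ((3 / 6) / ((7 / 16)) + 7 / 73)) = -1009736 / 3165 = -319.03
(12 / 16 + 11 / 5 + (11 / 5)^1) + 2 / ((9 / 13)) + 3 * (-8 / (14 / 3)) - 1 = 2389 / 1260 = 1.90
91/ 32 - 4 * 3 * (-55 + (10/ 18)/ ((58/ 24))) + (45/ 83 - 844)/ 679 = 4922431581/ 7471328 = 658.84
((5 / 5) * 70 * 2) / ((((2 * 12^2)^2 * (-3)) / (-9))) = 35 / 6912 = 0.01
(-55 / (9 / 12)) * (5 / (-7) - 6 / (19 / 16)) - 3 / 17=2867383 / 6783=422.73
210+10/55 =210.18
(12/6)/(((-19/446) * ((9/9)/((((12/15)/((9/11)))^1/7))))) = -39248/5985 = -6.56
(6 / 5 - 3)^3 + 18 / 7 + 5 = 1522 / 875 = 1.74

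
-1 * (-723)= 723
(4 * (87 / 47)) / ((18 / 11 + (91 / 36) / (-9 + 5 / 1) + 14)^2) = 873151488 / 26548903583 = 0.03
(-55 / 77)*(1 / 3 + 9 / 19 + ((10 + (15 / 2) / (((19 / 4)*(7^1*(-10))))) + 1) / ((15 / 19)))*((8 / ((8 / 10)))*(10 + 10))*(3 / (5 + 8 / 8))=-2935000 / 2793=-1050.84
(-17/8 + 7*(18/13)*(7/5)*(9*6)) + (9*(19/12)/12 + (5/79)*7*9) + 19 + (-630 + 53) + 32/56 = 102578249/575120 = 178.36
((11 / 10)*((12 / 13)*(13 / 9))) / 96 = 11 / 720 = 0.02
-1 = -1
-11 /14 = -0.79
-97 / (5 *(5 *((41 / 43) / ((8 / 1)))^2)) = -11478592 / 42025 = -273.14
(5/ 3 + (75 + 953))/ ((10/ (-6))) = -3089/ 5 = -617.80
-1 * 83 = -83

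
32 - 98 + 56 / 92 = -1504 / 23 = -65.39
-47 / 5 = -9.40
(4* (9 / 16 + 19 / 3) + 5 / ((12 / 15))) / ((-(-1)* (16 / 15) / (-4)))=-126.88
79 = 79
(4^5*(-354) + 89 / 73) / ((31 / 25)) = -661552975 / 2263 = -292334.50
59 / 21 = 2.81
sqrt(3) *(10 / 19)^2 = 100 *sqrt(3) / 361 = 0.48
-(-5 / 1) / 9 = 5 / 9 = 0.56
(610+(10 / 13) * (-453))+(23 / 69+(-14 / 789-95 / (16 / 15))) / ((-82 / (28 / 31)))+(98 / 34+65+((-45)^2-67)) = 1352431218189 / 590994664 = 2288.40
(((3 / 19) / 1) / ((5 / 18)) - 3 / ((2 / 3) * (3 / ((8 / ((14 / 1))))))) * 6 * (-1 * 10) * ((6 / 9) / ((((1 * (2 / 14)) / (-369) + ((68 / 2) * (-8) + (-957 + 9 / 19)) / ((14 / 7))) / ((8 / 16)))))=-70848 / 7536553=-0.01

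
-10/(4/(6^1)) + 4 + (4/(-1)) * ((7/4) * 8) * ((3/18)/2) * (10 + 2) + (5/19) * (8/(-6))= -3839/57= -67.35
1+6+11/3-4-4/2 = 14/3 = 4.67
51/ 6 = 17/ 2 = 8.50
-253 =-253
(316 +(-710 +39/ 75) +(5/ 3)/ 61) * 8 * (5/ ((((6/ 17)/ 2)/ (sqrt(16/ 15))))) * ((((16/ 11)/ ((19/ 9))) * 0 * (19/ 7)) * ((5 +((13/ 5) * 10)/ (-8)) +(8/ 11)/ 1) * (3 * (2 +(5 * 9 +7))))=0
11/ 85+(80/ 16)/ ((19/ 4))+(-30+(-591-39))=-658.82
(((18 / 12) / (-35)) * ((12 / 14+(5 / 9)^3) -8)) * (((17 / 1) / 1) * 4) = 20.32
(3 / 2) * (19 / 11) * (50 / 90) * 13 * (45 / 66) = 6175 / 484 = 12.76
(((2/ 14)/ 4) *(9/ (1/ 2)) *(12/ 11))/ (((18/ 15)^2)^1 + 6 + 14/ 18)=12150/ 142373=0.09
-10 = -10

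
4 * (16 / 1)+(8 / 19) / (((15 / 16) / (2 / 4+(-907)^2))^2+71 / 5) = 1662724210183695296 / 25968034633900679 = 64.03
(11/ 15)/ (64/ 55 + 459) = 121/ 75927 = 0.00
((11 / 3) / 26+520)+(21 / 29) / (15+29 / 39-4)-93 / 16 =2131624709 / 4143984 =514.39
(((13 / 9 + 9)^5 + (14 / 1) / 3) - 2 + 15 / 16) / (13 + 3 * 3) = 117428048743 / 20785248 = 5649.59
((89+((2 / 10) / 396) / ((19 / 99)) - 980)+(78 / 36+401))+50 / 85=-9442759 / 19380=-487.24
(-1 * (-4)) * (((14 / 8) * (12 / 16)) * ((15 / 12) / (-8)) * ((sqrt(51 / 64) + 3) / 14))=-0.23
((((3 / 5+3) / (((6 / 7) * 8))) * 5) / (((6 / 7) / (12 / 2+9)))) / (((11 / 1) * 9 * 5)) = 49 / 528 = 0.09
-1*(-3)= 3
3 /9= 1 /3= 0.33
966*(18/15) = 5796/5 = 1159.20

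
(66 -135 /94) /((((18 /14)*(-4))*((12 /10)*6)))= -70805 /40608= -1.74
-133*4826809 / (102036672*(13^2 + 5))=-641965597 / 17754380928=-0.04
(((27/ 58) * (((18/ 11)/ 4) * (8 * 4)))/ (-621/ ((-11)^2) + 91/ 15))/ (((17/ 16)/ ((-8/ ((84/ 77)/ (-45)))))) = 52925400/ 26129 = 2025.54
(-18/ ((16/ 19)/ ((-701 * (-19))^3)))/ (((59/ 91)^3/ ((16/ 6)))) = -101487811963596322173/ 205379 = -494148924493722.93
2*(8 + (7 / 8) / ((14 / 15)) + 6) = 239 / 8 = 29.88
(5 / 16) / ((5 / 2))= 1 / 8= 0.12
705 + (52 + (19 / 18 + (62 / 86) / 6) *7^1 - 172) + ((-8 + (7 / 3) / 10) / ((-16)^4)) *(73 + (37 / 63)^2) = 99526210235693 / 167772487680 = 593.22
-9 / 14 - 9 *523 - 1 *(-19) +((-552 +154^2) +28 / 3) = 776357 / 42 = 18484.69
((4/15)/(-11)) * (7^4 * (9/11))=-28812/605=-47.62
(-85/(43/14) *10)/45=-2380/387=-6.15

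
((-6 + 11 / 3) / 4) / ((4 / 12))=-7 / 4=-1.75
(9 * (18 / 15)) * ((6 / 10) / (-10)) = -81 / 125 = -0.65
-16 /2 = -8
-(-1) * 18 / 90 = 1 / 5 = 0.20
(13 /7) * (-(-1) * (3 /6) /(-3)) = -13 /42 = -0.31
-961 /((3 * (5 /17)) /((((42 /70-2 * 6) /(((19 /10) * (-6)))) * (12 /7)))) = -65348 /35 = -1867.09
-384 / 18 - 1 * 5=-79 / 3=-26.33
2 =2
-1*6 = -6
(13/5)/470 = 13/2350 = 0.01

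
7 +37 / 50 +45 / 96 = 6567 / 800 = 8.21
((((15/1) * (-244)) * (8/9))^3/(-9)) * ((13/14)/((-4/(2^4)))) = -24172568576000/1701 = -14210798692.53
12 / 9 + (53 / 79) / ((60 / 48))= 2216 / 1185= 1.87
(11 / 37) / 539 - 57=-103340 / 1813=-57.00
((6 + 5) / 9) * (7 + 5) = 44 / 3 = 14.67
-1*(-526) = 526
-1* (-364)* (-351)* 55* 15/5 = -21081060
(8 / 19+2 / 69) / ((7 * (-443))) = -0.00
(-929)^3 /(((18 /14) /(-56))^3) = 48295352809349632 /729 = 66248769285801.96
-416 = -416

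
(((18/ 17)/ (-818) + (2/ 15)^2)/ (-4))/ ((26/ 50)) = -0.01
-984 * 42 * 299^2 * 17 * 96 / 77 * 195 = -167974551912960 / 11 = -15270413810269.09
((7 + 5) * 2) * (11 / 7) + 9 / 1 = 327 / 7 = 46.71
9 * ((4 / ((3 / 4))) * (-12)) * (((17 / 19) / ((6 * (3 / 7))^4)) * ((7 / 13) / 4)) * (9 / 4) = -285719 / 80028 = -3.57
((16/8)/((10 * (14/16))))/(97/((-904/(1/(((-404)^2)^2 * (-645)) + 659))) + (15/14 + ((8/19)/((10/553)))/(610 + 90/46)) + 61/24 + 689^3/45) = 19938700387292490547200/634039113146832479091281931541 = 0.00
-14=-14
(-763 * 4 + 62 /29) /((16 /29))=-44223 /8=-5527.88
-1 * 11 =-11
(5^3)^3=1953125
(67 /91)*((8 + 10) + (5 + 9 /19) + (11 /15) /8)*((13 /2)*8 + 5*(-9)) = 121.45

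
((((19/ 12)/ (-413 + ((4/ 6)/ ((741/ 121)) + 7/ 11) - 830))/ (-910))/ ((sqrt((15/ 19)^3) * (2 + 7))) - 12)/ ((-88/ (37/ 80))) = 111/ 1760 - 253783 * sqrt(285)/ 3674384501760000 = 0.06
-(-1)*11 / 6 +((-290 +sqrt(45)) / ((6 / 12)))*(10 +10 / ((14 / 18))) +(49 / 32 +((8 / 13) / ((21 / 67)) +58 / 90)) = -248061911 / 18720 +960*sqrt(5) / 7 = -12944.51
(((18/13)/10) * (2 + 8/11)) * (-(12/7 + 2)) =-108/77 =-1.40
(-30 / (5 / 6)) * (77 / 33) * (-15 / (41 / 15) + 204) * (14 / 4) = -2392866 / 41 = -58362.59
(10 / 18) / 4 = 0.14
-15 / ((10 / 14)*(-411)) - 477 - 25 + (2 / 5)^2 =-1718627 / 3425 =-501.79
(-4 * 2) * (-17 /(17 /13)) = 104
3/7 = 0.43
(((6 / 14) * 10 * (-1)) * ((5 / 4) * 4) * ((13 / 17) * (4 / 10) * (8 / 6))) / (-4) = 2.18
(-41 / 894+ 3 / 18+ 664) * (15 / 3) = 494770 / 149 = 3320.60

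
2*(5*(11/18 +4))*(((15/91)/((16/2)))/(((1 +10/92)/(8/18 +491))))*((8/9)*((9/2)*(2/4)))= 211087675/250614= 842.28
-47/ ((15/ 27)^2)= -3807/ 25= -152.28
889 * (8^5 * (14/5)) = 407830528/5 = 81566105.60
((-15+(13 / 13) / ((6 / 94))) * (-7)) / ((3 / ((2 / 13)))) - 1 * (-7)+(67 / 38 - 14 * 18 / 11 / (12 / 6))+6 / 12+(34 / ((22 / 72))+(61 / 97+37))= 347420308 / 2371941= 146.47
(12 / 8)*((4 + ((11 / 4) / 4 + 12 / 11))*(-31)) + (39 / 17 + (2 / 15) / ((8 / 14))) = -23891291 / 89760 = -266.17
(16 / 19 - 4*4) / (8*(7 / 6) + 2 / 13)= -5616 / 3515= -1.60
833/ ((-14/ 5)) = -595/ 2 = -297.50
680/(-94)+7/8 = -2391/376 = -6.36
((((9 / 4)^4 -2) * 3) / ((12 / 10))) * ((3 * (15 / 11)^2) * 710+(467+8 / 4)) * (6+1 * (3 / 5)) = 9726773853 / 5632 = 1727055.02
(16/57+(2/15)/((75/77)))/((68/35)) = 31241/145350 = 0.21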